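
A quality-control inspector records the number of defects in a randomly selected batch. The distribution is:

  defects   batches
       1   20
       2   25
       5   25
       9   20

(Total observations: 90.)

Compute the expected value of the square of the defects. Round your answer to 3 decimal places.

26.278

Total = 90, so P(defects=1) = 20/90, etc.
E[X²] = (2/9)·1 + (5/18)·4 + (5/18)·25 + (2/9)·81
     = 473/18 ≈ 26.278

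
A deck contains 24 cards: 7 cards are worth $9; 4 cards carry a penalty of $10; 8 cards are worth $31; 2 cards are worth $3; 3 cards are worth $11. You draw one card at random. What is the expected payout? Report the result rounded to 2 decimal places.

E[payout] = (7/24)·9 + (4/24)·(-10) + (8/24)·31 + (2/24)·3 + (3/24)·11 = 155/12
≈ $12.92

$12.92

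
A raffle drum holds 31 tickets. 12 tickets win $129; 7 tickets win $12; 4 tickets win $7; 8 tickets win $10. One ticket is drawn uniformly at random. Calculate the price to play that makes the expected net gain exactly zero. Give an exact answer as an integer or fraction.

E[payout] = (12/31)·129 + (7/31)·12 + (4/31)·7 + (8/31)·10 = 1740/31
Fair fee = E[payout] = 1740/31

1740/31 dollars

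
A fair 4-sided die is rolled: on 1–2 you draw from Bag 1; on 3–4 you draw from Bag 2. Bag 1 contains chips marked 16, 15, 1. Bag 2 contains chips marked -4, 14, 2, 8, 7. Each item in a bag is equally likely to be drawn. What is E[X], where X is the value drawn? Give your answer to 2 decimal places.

E[X | Bag 1] = (16 + 15 + 1)/3 = 32/3
E[X | Bag 2] = (-4 + 14 + 2 + 8 + 7)/5 = 27/5
E[X] = (1/2)·32/3 + (1/2)·27/5 = 241/30 ≈ 8.03

8.03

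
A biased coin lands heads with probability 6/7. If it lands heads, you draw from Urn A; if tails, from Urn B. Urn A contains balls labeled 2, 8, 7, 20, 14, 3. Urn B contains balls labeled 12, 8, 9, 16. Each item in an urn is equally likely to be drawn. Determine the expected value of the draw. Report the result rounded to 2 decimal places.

9.32

E[X | Urn A] = (2 + 8 + 7 + 20 + 14 + 3)/6 = 9
E[X | Urn B] = (12 + 8 + 9 + 16)/4 = 45/4
E[X] = (6/7)·9 + (1/7)·45/4 = 261/28 ≈ 9.32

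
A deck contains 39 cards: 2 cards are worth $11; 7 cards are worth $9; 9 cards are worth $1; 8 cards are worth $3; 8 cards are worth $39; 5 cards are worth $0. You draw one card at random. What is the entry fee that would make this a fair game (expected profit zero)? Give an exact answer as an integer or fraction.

430/39 dollars

E[payout] = (2/39)·11 + (7/39)·9 + (9/39)·1 + (8/39)·3 + (8/39)·39 + (5/39)·0 = 430/39
Fair fee = E[payout] = 430/39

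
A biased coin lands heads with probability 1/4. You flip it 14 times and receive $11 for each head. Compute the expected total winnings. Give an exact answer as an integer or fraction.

77/2 dollars

E[#heads] = 14·1/4 = 7/2 (linearity over flips).
E[winnings] = 11·7/2 = 77/2.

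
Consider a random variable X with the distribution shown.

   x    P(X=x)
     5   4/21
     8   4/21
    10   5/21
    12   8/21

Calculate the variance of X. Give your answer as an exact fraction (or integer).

E[X] = (4/21)·5 + (4/21)·8 + (5/21)·10 + (8/21)·12 = 66/7
E[X²] = (4/21)·25 + (4/21)·64 + (5/21)·100 + (8/21)·144 = 2008/21
Var(X) = 2008/21 − (66/7)² = 988/147

988/147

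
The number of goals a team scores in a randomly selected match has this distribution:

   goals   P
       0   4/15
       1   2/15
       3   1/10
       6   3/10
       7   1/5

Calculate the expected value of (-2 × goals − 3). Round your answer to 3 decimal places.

-10.267

E[-2x-3] = (4/15)·(-3) + (2/15)·(-5) + (1/10)·(-9) + (3/10)·(-15) + (1/5)·(-17)
     = -154/15 ≈ -10.267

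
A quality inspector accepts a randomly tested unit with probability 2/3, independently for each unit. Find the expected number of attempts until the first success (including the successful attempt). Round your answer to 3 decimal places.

For a geometric distribution, E[trials] = 1/p = 1/(2/3) = 3/2.
≈ 1.500

1.500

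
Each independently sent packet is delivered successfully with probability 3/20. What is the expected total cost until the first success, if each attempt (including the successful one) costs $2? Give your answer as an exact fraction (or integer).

E[#attempts] = 1/p = 20/3; E[cost] = 2·20/3 = 40/3.

40/3 dollars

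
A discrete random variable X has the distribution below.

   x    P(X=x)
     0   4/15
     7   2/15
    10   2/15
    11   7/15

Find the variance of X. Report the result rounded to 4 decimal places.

21.5733

E[X] = (4/15)·0 + (2/15)·7 + (2/15)·10 + (7/15)·11 = 37/5
E[X²] = (4/15)·0 + (2/15)·49 + (2/15)·100 + (7/15)·121 = 229/3
Var(X) = 229/3 − (37/5)² = 1618/75 ≈ 21.5733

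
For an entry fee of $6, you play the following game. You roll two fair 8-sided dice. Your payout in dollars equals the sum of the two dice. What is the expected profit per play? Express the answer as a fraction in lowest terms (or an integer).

$3

Distribution of the sum of the two dice: 2 w.p. 1/64, 3 w.p. 1/32, 4 w.p. 3/64, 5 w.p. 1/16, 6 w.p. 5/64, 7 w.p. 3/32, …
E[payout] = (1/64)·2 + (1/32)·3 + (3/64)·4 + (1/16)·5 + (5/64)·6 + (3/32)·7 + (7/64)·8 + (1/8)·9 + (7/64)·10 + (3/32)·11 + (5/64)·12 + (1/16)·13 + (3/64)·14 + (1/32)·15 + (1/64)·16 = 9
Expected profit = 9 − 6 = 3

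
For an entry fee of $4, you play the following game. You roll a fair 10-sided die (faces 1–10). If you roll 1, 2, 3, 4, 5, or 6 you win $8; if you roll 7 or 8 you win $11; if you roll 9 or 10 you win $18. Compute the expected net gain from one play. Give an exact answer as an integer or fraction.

33/5 dollars

E[payout] = (3/5)·8 + (1/5)·11 + (1/5)·18 = 53/5
Expected profit = 53/5 − 4 = 33/5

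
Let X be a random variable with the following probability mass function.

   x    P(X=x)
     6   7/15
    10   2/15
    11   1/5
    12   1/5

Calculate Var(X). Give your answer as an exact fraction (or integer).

E[X] = (7/15)·6 + (2/15)·10 + (1/5)·11 + (1/5)·12 = 131/15
E[X²] = (7/15)·36 + (2/15)·100 + (1/5)·121 + (1/5)·144 = 1247/15
Var(X) = 1247/15 − (131/15)² = 1544/225

1544/225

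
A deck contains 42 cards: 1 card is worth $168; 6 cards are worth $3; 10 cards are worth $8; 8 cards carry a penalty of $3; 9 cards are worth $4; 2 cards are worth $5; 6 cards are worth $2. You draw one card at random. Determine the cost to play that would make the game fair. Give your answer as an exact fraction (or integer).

50/7 dollars

E[payout] = (1/42)·168 + (6/42)·3 + (10/42)·8 + (8/42)·(-3) + (9/42)·4 + (2/42)·5 + (6/42)·2 = 50/7
Fair fee = E[payout] = 50/7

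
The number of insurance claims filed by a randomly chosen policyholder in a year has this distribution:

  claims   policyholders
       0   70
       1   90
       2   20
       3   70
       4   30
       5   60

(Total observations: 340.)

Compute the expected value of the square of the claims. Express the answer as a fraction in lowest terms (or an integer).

Total = 340, so P(claims=0) = 70/340, etc.
E[X²] = (7/34)·0 + (9/34)·1 + (1/17)·4 + (7/34)·9 + (3/34)·16 + (3/17)·25
     = 139/17

139/17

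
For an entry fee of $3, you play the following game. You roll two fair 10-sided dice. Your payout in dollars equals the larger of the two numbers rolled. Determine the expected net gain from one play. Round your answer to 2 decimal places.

$4.15

Distribution of the larger of the two numbers rolled: 1 w.p. 1/100, 2 w.p. 3/100, 3 w.p. 1/20, 4 w.p. 7/100, 5 w.p. 9/100, 6 w.p. 11/100, …
E[payout] = (1/100)·1 + (3/100)·2 + (1/20)·3 + (7/100)·4 + (9/100)·5 + (11/100)·6 + (13/100)·7 + (3/20)·8 + (17/100)·9 + (19/100)·10 = 143/20
Expected profit = 143/20 − 3 = 83/20 ≈ $4.15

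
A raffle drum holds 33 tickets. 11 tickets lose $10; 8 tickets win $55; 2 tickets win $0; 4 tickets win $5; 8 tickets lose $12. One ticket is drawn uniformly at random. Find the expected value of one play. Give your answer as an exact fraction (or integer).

E[payout] = (11/33)·(-10) + (8/33)·55 + (2/33)·0 + (4/33)·5 + (8/33)·(-12) = 254/33

254/33 dollars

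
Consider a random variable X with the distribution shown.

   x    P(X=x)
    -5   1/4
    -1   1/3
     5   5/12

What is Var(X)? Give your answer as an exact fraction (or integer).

67/4

E[X] = (1/4)·(-5) + (1/3)·(-1) + (5/12)·5 = 1/2
E[X²] = (1/4)·25 + (1/3)·1 + (5/12)·25 = 17
Var(X) = 17 − (1/2)² = 67/4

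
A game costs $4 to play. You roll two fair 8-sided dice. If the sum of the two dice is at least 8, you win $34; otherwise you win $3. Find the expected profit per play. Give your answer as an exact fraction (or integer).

E[payout] = (21/64)·3 + (43/64)·34 = 1525/64
Expected profit = 1525/64 − 4 = 1269/64

1269/64 dollars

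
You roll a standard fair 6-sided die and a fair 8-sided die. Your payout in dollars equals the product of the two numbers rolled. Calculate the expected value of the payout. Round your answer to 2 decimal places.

$15.75

Distribution of the product of the two numbers rolled: 1 w.p. 1/48, 2 w.p. 1/24, 3 w.p. 1/24, 4 w.p. 1/16, 5 w.p. 1/24, 6 w.p. 1/12, …
E[payout] = (1/48)·1 + (1/24)·2 + (1/24)·3 + (1/16)·4 + (1/24)·5 + (1/12)·6 + (1/48)·7 + (1/16)·8 + (1/48)·9 + (1/24)·10 + (1/12)·12 + (1/48)·14 + (1/24)·15 + (1/24)·16 + (1/24)·18 + (1/24)·20 + (1/48)·21 + (1/16)·24 + (1/48)·25 + (1/48)·28 + (1/24)·30 + (1/48)·32 + (1/48)·35 + (1/48)·36 + (1/48)·40 + (1/48)·42 + (1/48)·48 = 63/4
≈ $15.75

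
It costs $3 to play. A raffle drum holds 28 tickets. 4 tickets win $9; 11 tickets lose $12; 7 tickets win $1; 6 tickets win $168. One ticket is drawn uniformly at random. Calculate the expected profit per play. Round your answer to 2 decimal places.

E[payout] = (4/28)·9 + (11/28)·(-12) + (7/28)·1 + (6/28)·168 = 919/28
Expected profit = 919/28 − 3 = 835/28 ≈ $29.82

$29.82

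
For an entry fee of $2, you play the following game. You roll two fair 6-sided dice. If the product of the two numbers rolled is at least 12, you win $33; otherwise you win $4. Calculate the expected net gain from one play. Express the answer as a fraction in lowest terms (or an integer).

565/36 dollars

E[payout] = (19/36)·4 + (17/36)·33 = 637/36
Expected profit = 637/36 − 2 = 565/36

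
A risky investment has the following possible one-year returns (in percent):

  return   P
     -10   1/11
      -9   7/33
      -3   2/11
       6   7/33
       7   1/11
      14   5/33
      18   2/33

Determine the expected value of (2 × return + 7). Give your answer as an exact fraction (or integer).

347/33

E[2x+7] = (1/11)·(-13) + (7/33)·(-11) + (2/11)·1 + (7/33)·19 + (1/11)·21 + (5/33)·35 + (2/33)·43
     = 347/33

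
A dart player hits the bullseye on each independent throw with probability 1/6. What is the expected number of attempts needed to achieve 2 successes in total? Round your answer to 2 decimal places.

By linearity (sum of 2 independent geometric waits), E[trials] = 2/p = 2/(1/6) = 12.
≈ 12.00

12.00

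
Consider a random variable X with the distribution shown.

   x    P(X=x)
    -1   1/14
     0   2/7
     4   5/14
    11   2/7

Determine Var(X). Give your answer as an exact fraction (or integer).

E[X] = (1/14)·(-1) + (2/7)·0 + (5/14)·4 + (2/7)·11 = 9/2
E[X²] = (1/14)·1 + (2/7)·0 + (5/14)·16 + (2/7)·121 = 565/14
Var(X) = 565/14 − (9/2)² = 563/28

563/28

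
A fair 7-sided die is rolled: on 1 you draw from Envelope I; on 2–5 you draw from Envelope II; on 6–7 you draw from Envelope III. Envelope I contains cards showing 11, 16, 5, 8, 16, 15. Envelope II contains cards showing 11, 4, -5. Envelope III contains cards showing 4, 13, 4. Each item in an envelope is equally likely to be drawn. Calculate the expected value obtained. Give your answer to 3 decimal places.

5.595

E[X | Envelope I] = (11 + 16 + 5 + 8 + 16 + 15)/6 = 71/6
E[X | Envelope II] = (11 + 4 − 5)/3 = 10/3
E[X | Envelope III] = (4 + 13 + 4)/3 = 7
E[X] = (1/7)·71/6 + (4/7)·10/3 + (2/7)·7 = 235/42 ≈ 5.595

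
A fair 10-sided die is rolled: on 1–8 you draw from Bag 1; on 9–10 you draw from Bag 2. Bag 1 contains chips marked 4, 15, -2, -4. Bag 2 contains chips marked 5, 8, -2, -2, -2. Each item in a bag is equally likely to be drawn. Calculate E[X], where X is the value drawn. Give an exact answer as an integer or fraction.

72/25

E[X | Bag 1] = (4 + 15 − 2 − 4)/4 = 13/4
E[X | Bag 2] = (5 + 8 − 2 − 2 − 2)/5 = 7/5
E[X] = (4/5)·13/4 + (1/5)·7/5 = 72/25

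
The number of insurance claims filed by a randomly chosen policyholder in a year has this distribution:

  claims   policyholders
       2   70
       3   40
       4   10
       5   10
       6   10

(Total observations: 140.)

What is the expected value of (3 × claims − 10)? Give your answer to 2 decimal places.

-1.21

Total = 140, so P(claims=2) = 70/140, etc.
E[3x-10] = (1/2)·(-4) + (2/7)·(-1) + (1/14)·2 + (1/14)·5 + (1/14)·8
     = -17/14 ≈ -1.21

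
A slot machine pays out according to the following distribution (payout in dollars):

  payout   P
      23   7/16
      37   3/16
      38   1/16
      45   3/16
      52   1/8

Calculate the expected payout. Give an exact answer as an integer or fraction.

549/16 dollars

E[X] = (7/16)·23 + (3/16)·37 + (1/16)·38 + (3/16)·45 + (1/8)·52
     = 549/16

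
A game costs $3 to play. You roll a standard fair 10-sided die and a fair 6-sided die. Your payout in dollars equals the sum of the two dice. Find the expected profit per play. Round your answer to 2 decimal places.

Distribution of the sum of the two dice: 2 w.p. 1/60, 3 w.p. 1/30, 4 w.p. 1/20, 5 w.p. 1/15, 6 w.p. 1/12, 7 w.p. 1/10, …
E[payout] = (1/60)·2 + (1/30)·3 + (1/20)·4 + (1/15)·5 + (1/12)·6 + (1/10)·7 + (1/10)·8 + (1/10)·9 + (1/10)·10 + (1/10)·11 + (1/12)·12 + (1/15)·13 + (1/20)·14 + (1/30)·15 + (1/60)·16 = 9
Expected profit = 9 − 3 = 6 ≈ $6.00

$6.00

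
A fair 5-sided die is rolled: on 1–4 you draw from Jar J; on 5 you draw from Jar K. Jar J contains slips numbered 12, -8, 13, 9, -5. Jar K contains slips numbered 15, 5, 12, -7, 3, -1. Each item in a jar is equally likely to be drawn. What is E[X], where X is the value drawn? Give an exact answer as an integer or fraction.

213/50

E[X | Jar J] = (12 − 8 + 13 + 9 − 5)/5 = 21/5
E[X | Jar K] = (15 + 5 + 12 − 7 + 3 − 1)/6 = 9/2
E[X] = (4/5)·21/5 + (1/5)·9/2 = 213/50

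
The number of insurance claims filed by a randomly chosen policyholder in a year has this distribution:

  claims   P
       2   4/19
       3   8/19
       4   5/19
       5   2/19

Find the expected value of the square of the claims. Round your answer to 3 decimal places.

E[X²] = (4/19)·4 + (8/19)·9 + (5/19)·16 + (2/19)·25
     = 218/19 ≈ 11.474

11.474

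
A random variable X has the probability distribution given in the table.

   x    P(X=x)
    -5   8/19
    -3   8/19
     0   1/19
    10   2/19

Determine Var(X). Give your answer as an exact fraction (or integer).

E[X] = (8/19)·(-5) + (8/19)·(-3) + (1/19)·0 + (2/19)·10 = -44/19
E[X²] = (8/19)·25 + (8/19)·9 + (1/19)·0 + (2/19)·100 = 472/19
Var(X) = 472/19 − (-44/19)² = 7032/361

7032/361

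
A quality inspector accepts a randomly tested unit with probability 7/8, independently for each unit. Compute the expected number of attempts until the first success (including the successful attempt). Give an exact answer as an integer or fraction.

8/7

For a geometric distribution, E[trials] = 1/p = 1/(7/8) = 8/7.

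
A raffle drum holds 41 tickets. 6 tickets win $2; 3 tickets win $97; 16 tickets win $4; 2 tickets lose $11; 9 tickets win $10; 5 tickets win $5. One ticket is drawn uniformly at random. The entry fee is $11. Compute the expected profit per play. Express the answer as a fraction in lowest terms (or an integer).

E[payout] = (6/41)·2 + (3/41)·97 + (16/41)·4 + (2/41)·(-11) + (9/41)·10 + (5/41)·5 = 460/41
Expected profit = 460/41 − 11 = 9/41

9/41 dollars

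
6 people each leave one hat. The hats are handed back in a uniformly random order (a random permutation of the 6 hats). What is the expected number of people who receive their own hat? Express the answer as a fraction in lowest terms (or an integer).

1

Let Xᵢ = 1 if person i gets their own hat. For each i, P(Xᵢ=1) = 1/6.
By linearity of expectation, E[X₁+…+X_6] = 6·(1/6) = 1.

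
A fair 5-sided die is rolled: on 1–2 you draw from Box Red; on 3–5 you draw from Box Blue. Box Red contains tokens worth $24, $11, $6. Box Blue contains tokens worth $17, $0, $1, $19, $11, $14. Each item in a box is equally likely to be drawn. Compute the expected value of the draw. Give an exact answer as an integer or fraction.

E[X | Box Red] = (24 + 11 + 6)/3 = 41/3
E[X | Box Blue] = (17 + 0 + 1 + 19 + 11 + 14)/6 = 31/3
E[X] = (2/5)·41/3 + (3/5)·31/3 = 35/3

35/3 dollars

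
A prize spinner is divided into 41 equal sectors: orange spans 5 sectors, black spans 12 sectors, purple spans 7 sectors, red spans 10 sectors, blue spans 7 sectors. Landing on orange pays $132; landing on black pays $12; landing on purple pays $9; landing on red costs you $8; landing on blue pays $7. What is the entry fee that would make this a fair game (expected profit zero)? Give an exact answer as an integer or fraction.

E[payout] = (5/41)·132 + (12/41)·12 + (7/41)·9 + (10/41)·(-8) + (7/41)·7 = 836/41
Fair fee = E[payout] = 836/41

836/41 dollars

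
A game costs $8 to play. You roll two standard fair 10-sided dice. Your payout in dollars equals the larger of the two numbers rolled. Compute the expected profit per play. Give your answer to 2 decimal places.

-$0.85

Distribution of the larger of the two numbers rolled: 1 w.p. 1/100, 2 w.p. 3/100, 3 w.p. 1/20, 4 w.p. 7/100, 5 w.p. 9/100, 6 w.p. 11/100, …
E[payout] = (1/100)·1 + (3/100)·2 + (1/20)·3 + (7/100)·4 + (9/100)·5 + (11/100)·6 + (13/100)·7 + (3/20)·8 + (17/100)·9 + (19/100)·10 = 143/20
Expected profit = 143/20 − 8 = -17/20 ≈ -$0.85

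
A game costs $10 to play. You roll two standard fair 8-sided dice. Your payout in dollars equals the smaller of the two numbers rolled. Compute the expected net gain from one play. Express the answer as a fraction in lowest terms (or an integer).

Distribution of the smaller of the two numbers rolled: 1 w.p. 15/64, 2 w.p. 13/64, 3 w.p. 11/64, 4 w.p. 9/64, 5 w.p. 7/64, 6 w.p. 5/64, …
E[payout] = (15/64)·1 + (13/64)·2 + (11/64)·3 + (9/64)·4 + (7/64)·5 + (5/64)·6 + (3/64)·7 + (1/64)·8 = 51/16
Expected profit = 51/16 − 10 = -109/16

-109/16 dollars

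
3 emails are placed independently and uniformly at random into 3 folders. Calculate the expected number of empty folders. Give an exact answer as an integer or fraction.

Let Xⱼ=1 if folder j is empty. P(Xⱼ=1) = ((3-1)/3)^3 = 8/27.
By linearity, E[#empty] = 3·8/27 = 8/9.

8/9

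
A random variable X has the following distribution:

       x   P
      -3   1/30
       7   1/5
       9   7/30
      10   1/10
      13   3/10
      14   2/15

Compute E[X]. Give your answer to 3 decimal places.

10.167

E[X] = (1/30)·(-3) + (1/5)·7 + (7/30)·9 + (1/10)·10 + (3/10)·13 + (2/15)·14
     = 61/6 ≈ 10.167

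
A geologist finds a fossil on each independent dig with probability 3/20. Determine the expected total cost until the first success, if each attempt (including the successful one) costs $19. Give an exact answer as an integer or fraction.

380/3 dollars

E[#attempts] = 1/p = 20/3; E[cost] = 19·20/3 = 380/3.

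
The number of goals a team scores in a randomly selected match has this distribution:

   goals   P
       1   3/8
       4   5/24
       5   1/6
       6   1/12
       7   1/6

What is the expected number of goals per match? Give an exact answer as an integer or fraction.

E[X] = (3/8)·1 + (5/24)·4 + (1/6)·5 + (1/12)·6 + (1/6)·7
     = 89/24

89/24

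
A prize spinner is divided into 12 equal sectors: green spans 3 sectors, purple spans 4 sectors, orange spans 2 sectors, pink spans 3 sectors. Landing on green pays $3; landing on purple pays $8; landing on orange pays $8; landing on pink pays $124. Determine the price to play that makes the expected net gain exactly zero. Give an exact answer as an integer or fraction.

E[payout] = (3/12)·3 + (4/12)·8 + (2/12)·8 + (3/12)·124 = 143/4
Fair fee = E[payout] = 143/4

143/4 dollars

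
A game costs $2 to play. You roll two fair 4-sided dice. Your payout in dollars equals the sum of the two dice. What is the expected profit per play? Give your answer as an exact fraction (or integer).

$3

Distribution of the sum of the two dice: 2 w.p. 1/16, 3 w.p. 1/8, 4 w.p. 3/16, 5 w.p. 1/4, 6 w.p. 3/16, 7 w.p. 1/8, …
E[payout] = (1/16)·2 + (1/8)·3 + (3/16)·4 + (1/4)·5 + (3/16)·6 + (1/8)·7 + (1/16)·8 = 5
Expected profit = 5 − 2 = 3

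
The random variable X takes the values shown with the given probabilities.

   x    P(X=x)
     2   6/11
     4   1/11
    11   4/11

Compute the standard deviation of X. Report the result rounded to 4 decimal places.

4.2290

E[X] = 60/11, E[X²] = 524/11
Var(X) = E[X²] − (E[X])² = 524/11 − 3600/121 = 2164/121
SD(X) = √(2164/121) ≈ 4.2290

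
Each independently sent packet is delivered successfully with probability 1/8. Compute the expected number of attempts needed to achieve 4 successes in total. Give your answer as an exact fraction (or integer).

By linearity (sum of 4 independent geometric waits), E[trials] = 4/p = 4/(1/8) = 32.

32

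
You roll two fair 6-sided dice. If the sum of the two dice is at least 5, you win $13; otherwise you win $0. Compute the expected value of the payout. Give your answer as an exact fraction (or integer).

65/6 dollars

E[payout] = (1/6)·0 + (5/6)·13 = 65/6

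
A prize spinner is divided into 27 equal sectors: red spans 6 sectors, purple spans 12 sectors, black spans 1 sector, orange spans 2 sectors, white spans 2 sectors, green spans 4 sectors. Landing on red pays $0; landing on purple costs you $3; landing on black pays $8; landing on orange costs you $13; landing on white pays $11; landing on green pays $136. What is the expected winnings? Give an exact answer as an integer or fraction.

512/27 dollars

E[payout] = (6/27)·0 + (12/27)·(-3) + (1/27)·8 + (2/27)·(-13) + (2/27)·11 + (4/27)·136 = 512/27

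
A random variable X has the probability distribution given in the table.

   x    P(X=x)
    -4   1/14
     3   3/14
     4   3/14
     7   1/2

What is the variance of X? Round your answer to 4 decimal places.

8.7755

E[X] = (1/14)·(-4) + (3/14)·3 + (3/14)·4 + (1/2)·7 = 33/7
E[X²] = (1/14)·16 + (3/14)·9 + (3/14)·16 + (1/2)·49 = 31
Var(X) = 31 − (33/7)² = 430/49 ≈ 8.7755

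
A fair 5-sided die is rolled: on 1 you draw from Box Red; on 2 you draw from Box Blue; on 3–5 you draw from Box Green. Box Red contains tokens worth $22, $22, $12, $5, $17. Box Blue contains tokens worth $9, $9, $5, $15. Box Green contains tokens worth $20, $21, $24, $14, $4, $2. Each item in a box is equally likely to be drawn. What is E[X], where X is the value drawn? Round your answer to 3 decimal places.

$13.520

E[X | Box Red] = (22 + 22 + 12 + 5 + 17)/5 = 78/5
E[X | Box Blue] = (9 + 9 + 5 + 15)/4 = 19/2
E[X | Box Green] = (20 + 21 + 24 + 14 + 4 + 2)/6 = 85/6
E[X] = (1/5)·78/5 + (1/5)·19/2 + (3/5)·85/6 = 338/25 ≈ 13.520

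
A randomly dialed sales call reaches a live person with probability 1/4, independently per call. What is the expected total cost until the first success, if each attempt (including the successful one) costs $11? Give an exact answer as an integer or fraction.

$44

E[#attempts] = 1/p = 4; E[cost] = 11·4 = 44.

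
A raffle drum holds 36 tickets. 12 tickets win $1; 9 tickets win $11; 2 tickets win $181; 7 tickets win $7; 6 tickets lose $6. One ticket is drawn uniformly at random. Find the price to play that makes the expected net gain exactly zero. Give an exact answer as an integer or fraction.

27/2 dollars

E[payout] = (12/36)·1 + (9/36)·11 + (2/36)·181 + (7/36)·7 + (6/36)·(-6) = 27/2
Fair fee = E[payout] = 27/2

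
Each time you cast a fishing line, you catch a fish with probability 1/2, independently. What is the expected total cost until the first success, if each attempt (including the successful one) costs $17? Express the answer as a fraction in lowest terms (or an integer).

$34

E[#attempts] = 1/p = 2; E[cost] = 17·2 = 34.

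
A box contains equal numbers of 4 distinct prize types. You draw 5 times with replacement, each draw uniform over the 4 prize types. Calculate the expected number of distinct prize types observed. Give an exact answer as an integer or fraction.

781/256

Let Xⱼ=1 if type j appears at least once. P(Xⱼ=1) = 1 − ((4−1)/4)^5 = 781/1024.
E[#distinct] = 4·781/1024 = 781/256.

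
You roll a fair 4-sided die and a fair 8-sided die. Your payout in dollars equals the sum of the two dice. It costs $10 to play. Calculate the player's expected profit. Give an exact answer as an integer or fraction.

-$3

Distribution of the sum of the two dice: 2 w.p. 1/32, 3 w.p. 1/16, 4 w.p. 3/32, 5 w.p. 1/8, 6 w.p. 1/8, 7 w.p. 1/8, …
E[payout] = (1/32)·2 + (1/16)·3 + (3/32)·4 + (1/8)·5 + (1/8)·6 + (1/8)·7 + (1/8)·8 + (1/8)·9 + (3/32)·10 + (1/16)·11 + (1/32)·12 = 7
Expected profit = 7 − 10 = -3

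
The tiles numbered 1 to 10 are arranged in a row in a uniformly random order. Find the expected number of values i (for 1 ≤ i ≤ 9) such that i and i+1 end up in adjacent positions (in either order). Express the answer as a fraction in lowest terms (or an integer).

For each i ∈ {1,…,9}, let Xᵢ = 1 if i and i+1 are adjacent. P(Xᵢ=1) = 2·(10−1)!/10! = 2/10.
By linearity, E[ΣXᵢ] = (9)·(2/10) = 9/5.

9/5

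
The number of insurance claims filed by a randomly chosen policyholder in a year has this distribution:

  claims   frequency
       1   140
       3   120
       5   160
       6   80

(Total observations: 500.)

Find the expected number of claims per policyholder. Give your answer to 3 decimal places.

Total = 500, so P(claims=1) = 140/500, etc.
E[X] = (7/25)·1 + (6/25)·3 + (8/25)·5 + (4/25)·6
     = 89/25 ≈ 3.560

3.560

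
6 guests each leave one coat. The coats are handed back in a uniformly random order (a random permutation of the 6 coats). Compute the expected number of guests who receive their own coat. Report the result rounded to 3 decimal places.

1.000

Let Xᵢ = 1 if person i gets their own coat. For each i, P(Xᵢ=1) = 1/6.
By linearity of expectation, E[X₁+…+X_6] = 6·(1/6) = 1.
≈ 1.000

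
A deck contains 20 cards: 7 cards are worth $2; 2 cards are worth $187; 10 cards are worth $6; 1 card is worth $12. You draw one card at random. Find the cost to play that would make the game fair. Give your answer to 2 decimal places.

$23.00

E[payout] = (7/20)·2 + (2/20)·187 + (10/20)·6 + (1/20)·12 = 23
Fair fee = E[payout] = 23 ≈ $23.00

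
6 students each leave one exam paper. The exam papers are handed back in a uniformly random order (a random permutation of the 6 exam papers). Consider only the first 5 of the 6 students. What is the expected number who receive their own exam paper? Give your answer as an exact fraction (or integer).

5/6

Let Xᵢ = 1 if person i gets their own exam paper. For each i, P(Xᵢ=1) = 1/6.
By linearity of expectation, E[X₁+…+X_5] = 5·(1/6) = 5/6.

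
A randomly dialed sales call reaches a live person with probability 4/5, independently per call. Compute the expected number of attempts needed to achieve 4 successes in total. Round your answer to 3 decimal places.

By linearity (sum of 4 independent geometric waits), E[trials] = 4/p = 4/(4/5) = 5.
≈ 5.000

5.000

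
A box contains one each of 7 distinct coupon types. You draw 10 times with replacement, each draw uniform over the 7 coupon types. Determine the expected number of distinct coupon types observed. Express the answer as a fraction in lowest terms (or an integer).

Let Xⱼ=1 if type j appears at least once. P(Xⱼ=1) = 1 − ((7−1)/7)^10 = 222009073/282475249.
E[#distinct] = 7·222009073/282475249 = 222009073/40353607.

222009073/40353607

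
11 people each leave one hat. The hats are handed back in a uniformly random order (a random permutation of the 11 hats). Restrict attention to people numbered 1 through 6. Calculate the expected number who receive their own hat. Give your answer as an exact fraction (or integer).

Let Xᵢ = 1 if person i gets their own hat. For each i, P(Xᵢ=1) = 1/11.
By linearity of expectation, E[X₁+…+X_6] = 6·(1/11) = 6/11.

6/11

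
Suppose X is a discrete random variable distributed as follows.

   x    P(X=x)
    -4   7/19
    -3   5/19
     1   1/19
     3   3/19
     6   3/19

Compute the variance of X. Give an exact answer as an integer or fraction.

5342/361

E[X] = (7/19)·(-4) + (5/19)·(-3) + (1/19)·1 + (3/19)·3 + (3/19)·6 = -15/19
E[X²] = (7/19)·16 + (5/19)·9 + (1/19)·1 + (3/19)·9 + (3/19)·36 = 293/19
Var(X) = 293/19 − (-15/19)² = 5342/361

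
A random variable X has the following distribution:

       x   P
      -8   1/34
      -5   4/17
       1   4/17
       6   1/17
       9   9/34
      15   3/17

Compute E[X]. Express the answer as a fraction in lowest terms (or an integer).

E[X] = (1/34)·(-8) + (4/17)·(-5) + (4/17)·1 + (1/17)·6 + (9/34)·9 + (3/17)·15
     = 143/34

143/34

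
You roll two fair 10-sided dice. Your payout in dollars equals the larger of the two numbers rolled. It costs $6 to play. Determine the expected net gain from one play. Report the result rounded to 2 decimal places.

Distribution of the larger of the two numbers rolled: 1 w.p. 1/100, 2 w.p. 3/100, 3 w.p. 1/20, 4 w.p. 7/100, 5 w.p. 9/100, 6 w.p. 11/100, …
E[payout] = (1/100)·1 + (3/100)·2 + (1/20)·3 + (7/100)·4 + (9/100)·5 + (11/100)·6 + (13/100)·7 + (3/20)·8 + (17/100)·9 + (19/100)·10 = 143/20
Expected profit = 143/20 − 6 = 23/20 ≈ $1.15

$1.15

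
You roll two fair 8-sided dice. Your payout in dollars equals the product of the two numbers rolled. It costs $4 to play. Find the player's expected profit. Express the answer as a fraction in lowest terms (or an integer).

Distribution of the product of the two numbers rolled: 1 w.p. 1/64, 2 w.p. 1/32, 3 w.p. 1/32, 4 w.p. 3/64, 5 w.p. 1/32, 6 w.p. 1/16, …
E[payout] = (1/64)·1 + (1/32)·2 + (1/32)·3 + (3/64)·4 + (1/32)·5 + (1/16)·6 + (1/32)·7 + (1/16)·8 + (1/64)·9 + (1/32)·10 + (1/16)·12 + (1/32)·14 + (1/32)·15 + (3/64)·16 + (1/32)·18 + (1/32)·20 + (1/32)·21 + (1/16)·24 + (1/64)·25 + (1/32)·28 + (1/32)·30 + (1/32)·32 + (1/32)·35 + (1/64)·36 + (1/32)·40 + (1/32)·42 + (1/32)·48 + (1/64)·49 + (1/32)·56 + (1/64)·64 = 81/4
Expected profit = 81/4 − 4 = 65/4

65/4 dollars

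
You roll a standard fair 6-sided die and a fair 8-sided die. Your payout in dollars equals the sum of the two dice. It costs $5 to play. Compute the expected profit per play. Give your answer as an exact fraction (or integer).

Distribution of the sum of the two dice: 2 w.p. 1/48, 3 w.p. 1/24, 4 w.p. 1/16, 5 w.p. 1/12, 6 w.p. 5/48, 7 w.p. 1/8, …
E[payout] = (1/48)·2 + (1/24)·3 + (1/16)·4 + (1/12)·5 + (5/48)·6 + (1/8)·7 + (1/8)·8 + (1/8)·9 + (5/48)·10 + (1/12)·11 + (1/16)·12 + (1/24)·13 + (1/48)·14 = 8
Expected profit = 8 − 5 = 3

$3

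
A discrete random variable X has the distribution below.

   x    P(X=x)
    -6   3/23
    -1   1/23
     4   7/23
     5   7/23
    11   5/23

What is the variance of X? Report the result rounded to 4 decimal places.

24.9943

E[X] = (3/23)·(-6) + (1/23)·(-1) + (7/23)·4 + (7/23)·5 + (5/23)·11 = 99/23
E[X²] = (3/23)·36 + (1/23)·1 + (7/23)·16 + (7/23)·25 + (5/23)·121 = 1001/23
Var(X) = 1001/23 − (99/23)² = 13222/529 ≈ 24.9943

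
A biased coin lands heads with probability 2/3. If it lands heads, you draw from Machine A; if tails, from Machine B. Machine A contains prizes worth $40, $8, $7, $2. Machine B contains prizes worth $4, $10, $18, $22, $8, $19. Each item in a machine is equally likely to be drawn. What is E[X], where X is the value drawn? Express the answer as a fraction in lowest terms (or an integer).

E[X | Machine A] = (40 + 8 + 7 + 2)/4 = 57/4
E[X | Machine B] = (4 + 10 + 18 + 22 + 8 + 19)/6 = 27/2
E[X] = (2/3)·57/4 + (1/3)·27/2 = 14

$14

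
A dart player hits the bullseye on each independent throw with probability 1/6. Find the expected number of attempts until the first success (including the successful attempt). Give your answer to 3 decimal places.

6.000

For a geometric distribution, E[trials] = 1/p = 1/(1/6) = 6.
≈ 6.000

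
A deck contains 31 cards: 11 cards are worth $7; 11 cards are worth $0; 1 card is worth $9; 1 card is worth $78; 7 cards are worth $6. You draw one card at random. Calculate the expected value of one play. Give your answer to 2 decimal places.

E[payout] = (11/31)·7 + (11/31)·0 + (1/31)·9 + (1/31)·78 + (7/31)·6 = 206/31
≈ $6.65

$6.65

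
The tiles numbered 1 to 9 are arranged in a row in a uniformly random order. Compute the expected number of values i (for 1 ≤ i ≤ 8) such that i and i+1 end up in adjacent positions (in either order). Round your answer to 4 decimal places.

1.7778

For each i ∈ {1,…,8}, let Xᵢ = 1 if i and i+1 are adjacent. P(Xᵢ=1) = 2·(9−1)!/9! = 2/9.
By linearity, E[ΣXᵢ] = (8)·(2/9) = 16/9.
≈ 1.7778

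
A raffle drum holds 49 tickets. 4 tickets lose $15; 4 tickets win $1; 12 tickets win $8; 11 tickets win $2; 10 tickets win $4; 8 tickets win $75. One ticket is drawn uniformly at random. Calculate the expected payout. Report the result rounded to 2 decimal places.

$14.33

E[payout] = (4/49)·(-15) + (4/49)·1 + (12/49)·8 + (11/49)·2 + (10/49)·4 + (8/49)·75 = 702/49
≈ $14.33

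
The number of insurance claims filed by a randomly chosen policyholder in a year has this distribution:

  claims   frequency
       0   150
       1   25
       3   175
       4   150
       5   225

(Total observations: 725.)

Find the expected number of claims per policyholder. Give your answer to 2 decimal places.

3.14

Total = 725, so P(claims=0) = 150/725, etc.
E[X] = (6/29)·0 + (1/29)·1 + (7/29)·3 + (6/29)·4 + (9/29)·5
     = 91/29 ≈ 3.14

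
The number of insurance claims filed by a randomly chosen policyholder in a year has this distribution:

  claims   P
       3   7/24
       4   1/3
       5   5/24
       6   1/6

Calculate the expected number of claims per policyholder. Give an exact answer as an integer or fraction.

E[X] = (7/24)·3 + (1/3)·4 + (5/24)·5 + (1/6)·6
     = 17/4

17/4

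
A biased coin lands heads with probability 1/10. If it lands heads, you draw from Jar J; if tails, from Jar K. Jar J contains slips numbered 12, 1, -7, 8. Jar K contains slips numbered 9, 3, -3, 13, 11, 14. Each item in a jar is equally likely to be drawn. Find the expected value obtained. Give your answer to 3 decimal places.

E[X | Jar J] = (12 + 1 − 7 + 8)/4 = 7/2
E[X | Jar K] = (9 + 3 − 3 + 13 + 11 + 14)/6 = 47/6
E[X] = (1/10)·7/2 + (9/10)·47/6 = 37/5 ≈ 7.400

7.400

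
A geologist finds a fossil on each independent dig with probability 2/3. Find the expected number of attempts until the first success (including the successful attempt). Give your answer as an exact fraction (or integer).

For a geometric distribution, E[trials] = 1/p = 1/(2/3) = 3/2.

3/2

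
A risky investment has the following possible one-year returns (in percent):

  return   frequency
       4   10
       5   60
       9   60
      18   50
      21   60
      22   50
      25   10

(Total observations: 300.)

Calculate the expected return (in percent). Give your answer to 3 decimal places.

14.633

Total = 300, so P(return=4) = 10/300, etc.
E[X] = (1/30)·4 + (1/5)·5 + (1/5)·9 + (1/6)·18 + (1/5)·21 + (1/6)·22 + (1/30)·25
     = 439/30 ≈ 14.633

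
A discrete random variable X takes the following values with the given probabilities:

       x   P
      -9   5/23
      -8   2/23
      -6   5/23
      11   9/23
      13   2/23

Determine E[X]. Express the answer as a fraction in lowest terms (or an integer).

34/23

E[X] = (5/23)·(-9) + (2/23)·(-8) + (5/23)·(-6) + (9/23)·11 + (2/23)·13
     = 34/23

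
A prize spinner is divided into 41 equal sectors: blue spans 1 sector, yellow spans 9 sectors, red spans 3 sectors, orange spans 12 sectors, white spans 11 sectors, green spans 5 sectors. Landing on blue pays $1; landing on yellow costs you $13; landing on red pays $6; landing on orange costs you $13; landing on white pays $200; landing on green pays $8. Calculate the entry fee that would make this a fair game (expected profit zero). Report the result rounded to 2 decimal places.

$48.44

E[payout] = (1/41)·1 + (9/41)·(-13) + (3/41)·6 + (12/41)·(-13) + (11/41)·200 + (5/41)·8 = 1986/41
Fair fee = E[payout] = 1986/41 ≈ $48.44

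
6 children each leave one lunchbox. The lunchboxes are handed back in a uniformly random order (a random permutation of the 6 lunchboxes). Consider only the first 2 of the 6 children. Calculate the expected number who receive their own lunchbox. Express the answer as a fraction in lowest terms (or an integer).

Let Xᵢ = 1 if person i gets their own lunchbox. For each i, P(Xᵢ=1) = 1/6.
By linearity of expectation, E[X₁+…+X_2] = 2·(1/6) = 1/3.

1/3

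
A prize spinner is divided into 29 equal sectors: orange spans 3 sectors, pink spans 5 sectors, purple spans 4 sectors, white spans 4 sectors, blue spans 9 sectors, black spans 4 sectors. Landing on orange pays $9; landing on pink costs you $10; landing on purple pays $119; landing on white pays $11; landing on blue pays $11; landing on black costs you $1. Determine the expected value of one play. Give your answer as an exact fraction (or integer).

E[payout] = (3/29)·9 + (5/29)·(-10) + (4/29)·119 + (4/29)·11 + (9/29)·11 + (4/29)·(-1) = 592/29

592/29 dollars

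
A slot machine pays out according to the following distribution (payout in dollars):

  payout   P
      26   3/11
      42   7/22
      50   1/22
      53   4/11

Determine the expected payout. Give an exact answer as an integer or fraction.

E[X] = (3/11)·26 + (7/22)·42 + (1/22)·50 + (4/11)·53
     = 42

$42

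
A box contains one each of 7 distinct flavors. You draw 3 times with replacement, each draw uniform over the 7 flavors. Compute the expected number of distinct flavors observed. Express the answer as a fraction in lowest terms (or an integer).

127/49

Let Xⱼ=1 if type j appears at least once. P(Xⱼ=1) = 1 − ((7−1)/7)^3 = 127/343.
E[#distinct] = 7·127/343 = 127/49.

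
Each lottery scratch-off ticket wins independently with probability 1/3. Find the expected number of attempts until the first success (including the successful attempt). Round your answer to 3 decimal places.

For a geometric distribution, E[trials] = 1/p = 1/(1/3) = 3.
≈ 3.000

3.000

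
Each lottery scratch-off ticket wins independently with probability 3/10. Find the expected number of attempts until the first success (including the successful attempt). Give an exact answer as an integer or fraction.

10/3

For a geometric distribution, E[trials] = 1/p = 1/(3/10) = 10/3.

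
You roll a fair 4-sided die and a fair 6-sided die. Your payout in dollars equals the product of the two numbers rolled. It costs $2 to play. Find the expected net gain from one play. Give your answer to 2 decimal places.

Distribution of the product of the two numbers rolled: 1 w.p. 1/24, 2 w.p. 1/12, 3 w.p. 1/12, 4 w.p. 1/8, 5 w.p. 1/24, 6 w.p. 1/8, …
E[payout] = (1/24)·1 + (1/12)·2 + (1/12)·3 + (1/8)·4 + (1/24)·5 + (1/8)·6 + (1/12)·8 + (1/24)·9 + (1/24)·10 + (1/8)·12 + (1/24)·15 + (1/24)·16 + (1/24)·18 + (1/24)·20 + (1/24)·24 = 35/4
Expected profit = 35/4 − 2 = 27/4 ≈ $6.75

$6.75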